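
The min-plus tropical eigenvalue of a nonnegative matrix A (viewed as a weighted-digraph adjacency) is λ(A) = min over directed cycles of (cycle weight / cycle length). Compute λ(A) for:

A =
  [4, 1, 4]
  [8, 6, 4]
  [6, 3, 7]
λ(A) = 7/2

Enumerate directed cycles and compute their means (weight / length). Sample:
  cycle 0 → 0: weight = 4, length = 1, mean = 4/1 ≈ 4.000
  cycle 1 → 1: weight = 6, length = 1, mean = 6/1 ≈ 6.000
  cycle 2 → 2: weight = 7, length = 1, mean = 7/1 ≈ 7.000
  cycle 0 → 1 → 0: weight = 9, length = 2, mean = 9/2 ≈ 4.500
  cycle 0 → 2 → 0: weight = 10, length = 2, mean = 10/2 ≈ 5.000
  cycle 1 → 0 → 1: weight = 9, length = 2, mean = 9/2 ≈ 4.500
Minimum mean = 3.500, attained e.g. along the cycle 1 → 2 → 1 with weight 7 and length 2. So λ(A) = 7/2 = 7/2.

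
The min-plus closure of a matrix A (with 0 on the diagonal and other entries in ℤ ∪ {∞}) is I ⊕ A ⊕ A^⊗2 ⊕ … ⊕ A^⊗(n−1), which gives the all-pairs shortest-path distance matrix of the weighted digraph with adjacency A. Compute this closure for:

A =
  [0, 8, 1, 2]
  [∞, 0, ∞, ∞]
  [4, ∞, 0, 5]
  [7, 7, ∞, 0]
Closure =
  [0, 8, 1, 2]
  [∞, 0, ∞, ∞]
  [4, 12, 0, 5]
  [7, 7, 8, 0]

This is the Floyd-Warshall all-pairs shortest-path computation. For each intermediate vertex k = 0, 1, …, 3, update dist[i][j] ← min(dist[i][j], dist[i][k] + dist[k][j]). The final matrix gives, for each (i, j), the minimum total weight of any directed path from i to j (possibly empty when i = j).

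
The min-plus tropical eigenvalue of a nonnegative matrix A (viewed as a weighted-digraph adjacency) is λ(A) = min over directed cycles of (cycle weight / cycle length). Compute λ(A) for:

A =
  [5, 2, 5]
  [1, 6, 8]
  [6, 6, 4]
λ(A) = 3/2

Enumerate directed cycles and compute their means (weight / length). Sample:
  cycle 0 → 0: weight = 5, length = 1, mean = 5/1 ≈ 5.000
  cycle 1 → 1: weight = 6, length = 1, mean = 6/1 ≈ 6.000
  cycle 2 → 2: weight = 4, length = 1, mean = 4/1 ≈ 4.000
  cycle 0 → 1 → 0: weight = 3, length = 2, mean = 3/2 ≈ 1.500
  cycle 0 → 2 → 0: weight = 11, length = 2, mean = 11/2 ≈ 5.500
  cycle 1 → 0 → 1: weight = 3, length = 2, mean = 3/2 ≈ 1.500
Minimum mean = 1.500, attained e.g. along the cycle 0 → 1 → 0 with weight 3 and length 2. So λ(A) = 3/2 = 3/2.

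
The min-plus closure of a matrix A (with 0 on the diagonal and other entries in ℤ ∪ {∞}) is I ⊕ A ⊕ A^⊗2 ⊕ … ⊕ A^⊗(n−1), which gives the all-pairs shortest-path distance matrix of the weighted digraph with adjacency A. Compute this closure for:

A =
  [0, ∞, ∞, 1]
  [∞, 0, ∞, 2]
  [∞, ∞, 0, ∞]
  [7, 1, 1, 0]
Closure =
  [0, 2, 2, 1]
  [9, 0, 3, 2]
  [∞, ∞, 0, ∞]
  [7, 1, 1, 0]

This is the Floyd-Warshall all-pairs shortest-path computation. For each intermediate vertex k = 0, 1, …, 3, update dist[i][j] ← min(dist[i][j], dist[i][k] + dist[k][j]). The final matrix gives, for each (i, j), the minimum total weight of any directed path from i to j (possibly empty when i = j).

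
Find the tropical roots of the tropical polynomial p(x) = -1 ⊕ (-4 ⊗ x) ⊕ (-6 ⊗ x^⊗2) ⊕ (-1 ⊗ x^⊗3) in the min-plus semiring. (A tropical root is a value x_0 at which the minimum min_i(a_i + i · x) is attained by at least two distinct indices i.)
Roots: {-5, 2, 3}

Each tropical root is a break point of the lower envelope of the lines y = a_i + i · x (there are 4 lines, with slopes 0, 1, ..., 3). Only the lines that attain the minimum somewhere contribute to roots; other lines are dominated. Here the surviving (envelope) indices are i = 3, i = 2, i = 1, i = 0.
Intersections between consecutive envelope lines give the roots: for adjacent envelope indices i < j the intersection is x = (a_i − a_j) / (j − i). Reading off the sorted break points: {-5, 2, 3}.
Verification: at each break x_0, at least two indices attain the minimum of min_i(a_i + i · x_0).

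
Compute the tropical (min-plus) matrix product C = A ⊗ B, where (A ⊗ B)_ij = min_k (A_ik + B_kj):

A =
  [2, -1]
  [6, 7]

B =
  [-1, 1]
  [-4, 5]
A ⊗ B =
  [-5, 3]
  [3, 7]

Apply the min-plus product entry-by-entry:
  C[0][0] = min over k of (A[0][0] + B[0][0] = 2 + -1 = 1, A[0][1] + B[1][0] = -1 + -4 = -5) = -5 (attained at k = 1)
  C[0][1] = min over k of (A[0][0] + B[0][1] = 2 + 1 = 3, A[0][1] + B[1][1] = -1 + 5 = 4) = 3 (attained at k = 0)
  C[1][0] = min over k of (A[1][0] + B[0][0] = 6 + -1 = 5, A[1][1] + B[1][0] = 7 + -4 = 3) = 3 (attained at k = 1)
  C[1][1] = min over k of (A[1][0] + B[0][1] = 6 + 1 = 7, A[1][1] + B[1][1] = 7 + 5 = 12) = 7 (attained at k = 0)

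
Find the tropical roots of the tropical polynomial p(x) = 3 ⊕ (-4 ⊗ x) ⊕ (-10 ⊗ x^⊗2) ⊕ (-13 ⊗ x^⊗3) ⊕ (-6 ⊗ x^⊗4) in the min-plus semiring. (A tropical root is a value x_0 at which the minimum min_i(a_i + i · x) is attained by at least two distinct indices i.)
Roots: {-7, 3, 6, 7}

Each tropical root is a break point of the lower envelope of the lines y = a_i + i · x (there are 5 lines, with slopes 0, 1, ..., 4). Only the lines that attain the minimum somewhere contribute to roots; other lines are dominated. Here the surviving (envelope) indices are i = 4, i = 3, i = 2, i = 1, i = 0.
Intersections between consecutive envelope lines give the roots: for adjacent envelope indices i < j the intersection is x = (a_i − a_j) / (j − i). Reading off the sorted break points: {-7, 3, 6, 7}.
Verification: at each break x_0, at least two indices attain the minimum of min_i(a_i + i · x_0).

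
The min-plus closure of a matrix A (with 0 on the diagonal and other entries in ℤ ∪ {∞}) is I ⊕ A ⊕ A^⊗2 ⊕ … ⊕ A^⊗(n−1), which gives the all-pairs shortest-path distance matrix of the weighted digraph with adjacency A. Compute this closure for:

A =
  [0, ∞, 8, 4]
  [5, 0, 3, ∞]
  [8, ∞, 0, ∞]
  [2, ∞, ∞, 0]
Closure =
  [0, ∞, 8, 4]
  [5, 0, 3, 9]
  [8, ∞, 0, 12]
  [2, ∞, 10, 0]

This is the Floyd-Warshall all-pairs shortest-path computation. For each intermediate vertex k = 0, 1, …, 3, update dist[i][j] ← min(dist[i][j], dist[i][k] + dist[k][j]). The final matrix gives, for each (i, j), the minimum total weight of any directed path from i to j (possibly empty when i = j).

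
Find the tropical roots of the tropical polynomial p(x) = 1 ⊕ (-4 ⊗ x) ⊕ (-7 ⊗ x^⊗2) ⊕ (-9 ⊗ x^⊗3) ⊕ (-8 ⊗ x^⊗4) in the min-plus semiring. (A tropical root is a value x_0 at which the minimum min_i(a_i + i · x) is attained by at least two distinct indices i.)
Roots: {-1, 2, 3, 5}

Each tropical root is a break point of the lower envelope of the lines y = a_i + i · x (there are 5 lines, with slopes 0, 1, ..., 4). Only the lines that attain the minimum somewhere contribute to roots; other lines are dominated. Here the surviving (envelope) indices are i = 4, i = 3, i = 2, i = 1, i = 0.
Intersections between consecutive envelope lines give the roots: for adjacent envelope indices i < j the intersection is x = (a_i − a_j) / (j − i). Reading off the sorted break points: {-1, 2, 3, 5}.
Verification: at each break x_0, at least two indices attain the minimum of min_i(a_i + i · x_0).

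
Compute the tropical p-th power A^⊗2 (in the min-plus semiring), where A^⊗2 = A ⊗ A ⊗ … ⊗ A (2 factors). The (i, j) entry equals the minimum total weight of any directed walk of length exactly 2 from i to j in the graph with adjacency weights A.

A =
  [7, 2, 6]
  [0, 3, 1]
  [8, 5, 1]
A^⊗2 =
  [2, 5, 3]
  [3, 2, 2]
  [5, 6, 2]

Each entry (A^⊗2)_ij equals the minimum over all length-2 walks i = v_0 → v_1 → … → v_2 = j of Σ_t A[v_t][v_{t+1}]. For example, for (i, j) = (0, 2) we minimise over 3 possible intermediate vertex sequences; the minimum is 3, attained along the walk 0 → 1 → 2.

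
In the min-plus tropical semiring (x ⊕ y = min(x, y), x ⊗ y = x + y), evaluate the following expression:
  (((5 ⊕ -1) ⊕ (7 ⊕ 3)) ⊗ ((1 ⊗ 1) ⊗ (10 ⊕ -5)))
(((5 ⊕ -1) ⊕ (7 ⊕ 3)) ⊗ ((1 ⊗ 1) ⊗ (10 ⊕ -5))) = -4

Expand innermost to outermost. Recall ⊕ takes the minimum of its arguments and ⊗ takes their sum. Working out the expression (((5 ⊕ -1) ⊕ (7 ⊕ 3)) ⊗ ((1 ⊗ 1) ⊗ (10 ⊕ -5))) gives -4.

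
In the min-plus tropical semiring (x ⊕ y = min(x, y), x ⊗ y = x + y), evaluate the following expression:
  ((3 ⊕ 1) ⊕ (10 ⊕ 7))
((3 ⊕ 1) ⊕ (10 ⊕ 7)) = 1

Expand innermost to outermost. Recall ⊕ takes the minimum of its arguments and ⊗ takes their sum. Working out the expression ((3 ⊕ 1) ⊕ (10 ⊕ 7)) gives 1.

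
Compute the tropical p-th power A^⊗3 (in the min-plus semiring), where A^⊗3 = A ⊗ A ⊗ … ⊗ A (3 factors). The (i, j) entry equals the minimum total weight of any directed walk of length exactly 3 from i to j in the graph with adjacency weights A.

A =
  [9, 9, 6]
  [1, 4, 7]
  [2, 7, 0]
A^⊗3 =
  [8, 13, 6]
  [9, 12, 7]
  [2, 7, 0]

Each entry (A^⊗3)_ij equals the minimum over all length-3 walks i = v_0 → v_1 → … → v_3 = j of Σ_t A[v_t][v_{t+1}]. For example, for (i, j) = (0, 2) we minimise over 9 possible intermediate vertex sequences; the minimum is 6, attained along the walk 0 → 2 → 2 → 2.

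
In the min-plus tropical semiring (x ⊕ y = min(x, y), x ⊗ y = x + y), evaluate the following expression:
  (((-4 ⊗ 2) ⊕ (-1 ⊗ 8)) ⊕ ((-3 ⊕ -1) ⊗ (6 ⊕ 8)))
(((-4 ⊗ 2) ⊕ (-1 ⊗ 8)) ⊕ ((-3 ⊕ -1) ⊗ (6 ⊕ 8))) = -2

Expand innermost to outermost. Recall ⊕ takes the minimum of its arguments and ⊗ takes their sum. Working out the expression (((-4 ⊗ 2) ⊕ (-1 ⊗ 8)) ⊕ ((-3 ⊕ -1) ⊗ (6 ⊕ 8))) gives -2.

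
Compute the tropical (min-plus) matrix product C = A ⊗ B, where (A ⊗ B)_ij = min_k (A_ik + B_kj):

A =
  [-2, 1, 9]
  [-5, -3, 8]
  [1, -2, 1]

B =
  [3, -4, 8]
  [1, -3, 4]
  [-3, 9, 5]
A ⊗ B =
  [1, -6, 5]
  [-2, -9, 1]
  [-2, -5, 2]

Apply the min-plus product entry-by-entry:
  C[0][0] = min over k of (A[0][0] + B[0][0] = -2 + 3 = 1, A[0][1] + B[1][0] = 1 + 1 = 2, A[0][2] + B[2][0] = 9 + -3 = 6) = 1 (attained at k = 0)
  C[0][1] = min over k of (A[0][0] + B[0][1] = -2 + -4 = -6, A[0][1] + B[1][1] = 1 + -3 = -2, A[0][2] + B[2][1] = 9 + 9 = 18) = -6 (attained at k = 0)
  C[0][2] = min over k of (A[0][0] + B[0][2] = -2 + 8 = 6, A[0][1] + B[1][2] = 1 + 4 = 5, A[0][2] + B[2][2] = 9 + 5 = 14) = 5 (attained at k = 1)
  C[1][0] = min over k of (A[1][0] + B[0][0] = -5 + 3 = -2, A[1][1] + B[1][0] = -3 + 1 = -2, A[1][2] + B[2][0] = 8 + -3 = 5) = -2 (attained at k = 0)
  C[1][1] = min over k of (A[1][0] + B[0][1] = -5 + -4 = -9, A[1][1] + B[1][1] = -3 + -3 = -6, A[1][2] + B[2][1] = 8 + 9 = 17) = -9 (attained at k = 0)
  C[1][2] = min over k of (A[1][0] + B[0][2] = -5 + 8 = 3, A[1][1] + B[1][2] = -3 + 4 = 1, A[1][2] + B[2][2] = 8 + 5 = 13) = 1 (attained at k = 1)
  C[2][0] = min over k of (A[2][0] + B[0][0] = 1 + 3 = 4, A[2][1] + B[1][0] = -2 + 1 = -1, A[2][2] + B[2][0] = 1 + -3 = -2) = -2 (attained at k = 2)
  C[2][1] = min over k of (A[2][0] + B[0][1] = 1 + -4 = -3, A[2][1] + B[1][1] = -2 + -3 = -5, A[2][2] + B[2][1] = 1 + 9 = 10) = -5 (attained at k = 1)
  C[2][2] = min over k of (A[2][0] + B[0][2] = 1 + 8 = 9, A[2][1] + B[1][2] = -2 + 4 = 2, A[2][2] + B[2][2] = 1 + 5 = 6) = 2 (attained at k = 1)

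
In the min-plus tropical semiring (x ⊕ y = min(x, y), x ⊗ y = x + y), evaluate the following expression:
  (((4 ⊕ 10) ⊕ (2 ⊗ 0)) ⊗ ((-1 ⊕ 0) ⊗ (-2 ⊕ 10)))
(((4 ⊕ 10) ⊕ (2 ⊗ 0)) ⊗ ((-1 ⊕ 0) ⊗ (-2 ⊕ 10))) = -1

Expand innermost to outermost. Recall ⊕ takes the minimum of its arguments and ⊗ takes their sum. Working out the expression (((4 ⊕ 10) ⊕ (2 ⊗ 0)) ⊗ ((-1 ⊕ 0) ⊗ (-2 ⊕ 10))) gives -1.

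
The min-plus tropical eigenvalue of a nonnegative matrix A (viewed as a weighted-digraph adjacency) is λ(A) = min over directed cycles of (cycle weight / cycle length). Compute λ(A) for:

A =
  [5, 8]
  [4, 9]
λ(A) = 5

Enumerate directed cycles and compute their means (weight / length). Sample:
  cycle 0 → 0: weight = 5, length = 1, mean = 5/1 ≈ 5.000
  cycle 1 → 1: weight = 9, length = 1, mean = 9/1 ≈ 9.000
  cycle 0 → 1 → 0: weight = 12, length = 2, mean = 12/2 ≈ 6.000
  cycle 1 → 0 → 1: weight = 12, length = 2, mean = 12/2 ≈ 6.000
Minimum mean = 5.000, attained e.g. along the cycle 0 → 0 with weight 5 and length 1. So λ(A) = 5/1 = 5.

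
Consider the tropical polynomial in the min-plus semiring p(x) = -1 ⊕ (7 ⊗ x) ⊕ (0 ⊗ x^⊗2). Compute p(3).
p(3) = -1

A tropical monomial a ⊗ x^⊗i evaluates to a + i · x. Evaluating each term at x = 3:
  Term 0 contributes -1 + 0 · 3 = -1
  Term 1 contributes 7 + 1 · 3 = 10
  Term 2 contributes 0 + 2 · 3 = 6
p(3) = ⊕ of these = min[-1, 10, 6] = -1.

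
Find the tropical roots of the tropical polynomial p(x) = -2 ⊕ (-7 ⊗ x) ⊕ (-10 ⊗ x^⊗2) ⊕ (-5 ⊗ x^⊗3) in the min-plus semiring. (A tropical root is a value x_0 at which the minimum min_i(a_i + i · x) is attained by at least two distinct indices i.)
Roots: {-5, 3, 5}

Each tropical root is a break point of the lower envelope of the lines y = a_i + i · x (there are 4 lines, with slopes 0, 1, ..., 3). Only the lines that attain the minimum somewhere contribute to roots; other lines are dominated. Here the surviving (envelope) indices are i = 3, i = 2, i = 1, i = 0.
Intersections between consecutive envelope lines give the roots: for adjacent envelope indices i < j the intersection is x = (a_i − a_j) / (j − i). Reading off the sorted break points: {-5, 3, 5}.
Verification: at each break x_0, at least two indices attain the minimum of min_i(a_i + i · x_0).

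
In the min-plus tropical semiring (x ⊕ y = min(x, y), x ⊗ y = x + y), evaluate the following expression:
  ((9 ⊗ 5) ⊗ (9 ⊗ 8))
((9 ⊗ 5) ⊗ (9 ⊗ 8)) = 31

Expand innermost to outermost. Recall ⊕ takes the minimum of its arguments and ⊗ takes their sum. Working out the expression ((9 ⊗ 5) ⊗ (9 ⊗ 8)) gives 31.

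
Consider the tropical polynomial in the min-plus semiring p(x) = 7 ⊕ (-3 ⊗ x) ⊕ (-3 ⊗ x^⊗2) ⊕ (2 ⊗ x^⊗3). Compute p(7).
p(7) = 4

A tropical monomial a ⊗ x^⊗i evaluates to a + i · x. Evaluating each term at x = 7:
  Term 0 contributes 7 + 0 · 7 = 7
  Term 1 contributes -3 + 1 · 7 = 4
  Term 2 contributes -3 + 2 · 7 = 11
  Term 3 contributes 2 + 3 · 7 = 23
p(7) = ⊕ of these = min[7, 4, 11, 23] = 4.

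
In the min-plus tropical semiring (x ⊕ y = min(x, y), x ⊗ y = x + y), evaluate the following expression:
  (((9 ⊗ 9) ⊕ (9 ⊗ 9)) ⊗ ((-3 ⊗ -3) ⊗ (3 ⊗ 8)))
(((9 ⊗ 9) ⊕ (9 ⊗ 9)) ⊗ ((-3 ⊗ -3) ⊗ (3 ⊗ 8))) = 23

Expand innermost to outermost. Recall ⊕ takes the minimum of its arguments and ⊗ takes their sum. Working out the expression (((9 ⊗ 9) ⊕ (9 ⊗ 9)) ⊗ ((-3 ⊗ -3) ⊗ (3 ⊗ 8))) gives 23.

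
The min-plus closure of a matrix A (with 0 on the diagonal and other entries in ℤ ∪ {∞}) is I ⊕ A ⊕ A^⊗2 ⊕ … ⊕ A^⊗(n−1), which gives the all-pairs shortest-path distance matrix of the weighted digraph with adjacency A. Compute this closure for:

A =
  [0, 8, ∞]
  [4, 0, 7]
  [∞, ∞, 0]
Closure =
  [0, 8, 15]
  [4, 0, 7]
  [∞, ∞, 0]

This is the Floyd-Warshall all-pairs shortest-path computation. For each intermediate vertex k = 0, 1, …, 2, update dist[i][j] ← min(dist[i][j], dist[i][k] + dist[k][j]). The final matrix gives, for each (i, j), the minimum total weight of any directed path from i to j (possibly empty when i = j).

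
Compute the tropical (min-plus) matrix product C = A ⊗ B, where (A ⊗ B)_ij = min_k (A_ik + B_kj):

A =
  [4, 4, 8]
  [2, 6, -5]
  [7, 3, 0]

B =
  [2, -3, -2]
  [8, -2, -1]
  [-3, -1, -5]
A ⊗ B =
  [5, 1, 2]
  [-8, -6, -10]
  [-3, -1, -5]

Apply the min-plus product entry-by-entry:
  C[0][0] = min over k of (A[0][0] + B[0][0] = 4 + 2 = 6, A[0][1] + B[1][0] = 4 + 8 = 12, A[0][2] + B[2][0] = 8 + -3 = 5) = 5 (attained at k = 2)
  C[0][1] = min over k of (A[0][0] + B[0][1] = 4 + -3 = 1, A[0][1] + B[1][1] = 4 + -2 = 2, A[0][2] + B[2][1] = 8 + -1 = 7) = 1 (attained at k = 0)
  C[0][2] = min over k of (A[0][0] + B[0][2] = 4 + -2 = 2, A[0][1] + B[1][2] = 4 + -1 = 3, A[0][2] + B[2][2] = 8 + -5 = 3) = 2 (attained at k = 0)
  C[1][0] = min over k of (A[1][0] + B[0][0] = 2 + 2 = 4, A[1][1] + B[1][0] = 6 + 8 = 14, A[1][2] + B[2][0] = -5 + -3 = -8) = -8 (attained at k = 2)
  C[1][1] = min over k of (A[1][0] + B[0][1] = 2 + -3 = -1, A[1][1] + B[1][1] = 6 + -2 = 4, A[1][2] + B[2][1] = -5 + -1 = -6) = -6 (attained at k = 2)
  C[1][2] = min over k of (A[1][0] + B[0][2] = 2 + -2 = 0, A[1][1] + B[1][2] = 6 + -1 = 5, A[1][2] + B[2][2] = -5 + -5 = -10) = -10 (attained at k = 2)
  C[2][0] = min over k of (A[2][0] + B[0][0] = 7 + 2 = 9, A[2][1] + B[1][0] = 3 + 8 = 11, A[2][2] + B[2][0] = 0 + -3 = -3) = -3 (attained at k = 2)
  C[2][1] = min over k of (A[2][0] + B[0][1] = 7 + -3 = 4, A[2][1] + B[1][1] = 3 + -2 = 1, A[2][2] + B[2][1] = 0 + -1 = -1) = -1 (attained at k = 2)
  C[2][2] = min over k of (A[2][0] + B[0][2] = 7 + -2 = 5, A[2][1] + B[1][2] = 3 + -1 = 2, A[2][2] + B[2][2] = 0 + -5 = -5) = -5 (attained at k = 2)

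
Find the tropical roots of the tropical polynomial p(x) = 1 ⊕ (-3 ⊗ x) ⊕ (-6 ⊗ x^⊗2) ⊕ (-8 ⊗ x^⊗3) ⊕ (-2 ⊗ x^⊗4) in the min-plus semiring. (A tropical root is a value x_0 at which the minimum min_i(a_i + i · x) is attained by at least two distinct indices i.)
Roots: {-6, 2, 3, 4}

Each tropical root is a break point of the lower envelope of the lines y = a_i + i · x (there are 5 lines, with slopes 0, 1, ..., 4). Only the lines that attain the minimum somewhere contribute to roots; other lines are dominated. Here the surviving (envelope) indices are i = 4, i = 3, i = 2, i = 1, i = 0.
Intersections between consecutive envelope lines give the roots: for adjacent envelope indices i < j the intersection is x = (a_i − a_j) / (j − i). Reading off the sorted break points: {-6, 2, 3, 4}.
Verification: at each break x_0, at least two indices attain the minimum of min_i(a_i + i · x_0).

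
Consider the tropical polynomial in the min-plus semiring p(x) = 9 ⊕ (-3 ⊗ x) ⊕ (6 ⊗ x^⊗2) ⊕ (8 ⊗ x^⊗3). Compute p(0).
p(0) = -3

A tropical monomial a ⊗ x^⊗i evaluates to a + i · x. Evaluating each term at x = 0:
  Term 0 contributes 9 + 0 · 0 = 9
  Term 1 contributes -3 + 1 · 0 = -3
  Term 2 contributes 6 + 2 · 0 = 6
  Term 3 contributes 8 + 3 · 0 = 8
p(0) = ⊕ of these = min[9, -3, 6, 8] = -3.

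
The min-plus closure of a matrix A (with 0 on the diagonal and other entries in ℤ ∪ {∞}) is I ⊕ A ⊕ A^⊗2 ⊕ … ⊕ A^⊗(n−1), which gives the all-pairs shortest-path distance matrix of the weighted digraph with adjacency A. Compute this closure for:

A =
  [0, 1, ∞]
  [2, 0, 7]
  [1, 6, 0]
Closure =
  [0, 1, 8]
  [2, 0, 7]
  [1, 2, 0]

This is the Floyd-Warshall all-pairs shortest-path computation. For each intermediate vertex k = 0, 1, …, 2, update dist[i][j] ← min(dist[i][j], dist[i][k] + dist[k][j]). The final matrix gives, for each (i, j), the minimum total weight of any directed path from i to j (possibly empty when i = j).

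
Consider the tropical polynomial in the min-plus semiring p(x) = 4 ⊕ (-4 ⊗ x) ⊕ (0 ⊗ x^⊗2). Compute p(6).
p(6) = 2

A tropical monomial a ⊗ x^⊗i evaluates to a + i · x. Evaluating each term at x = 6:
  Term 0 contributes 4 + 0 · 6 = 4
  Term 1 contributes -4 + 1 · 6 = 2
  Term 2 contributes 0 + 2 · 6 = 12
p(6) = ⊕ of these = min[4, 2, 12] = 2.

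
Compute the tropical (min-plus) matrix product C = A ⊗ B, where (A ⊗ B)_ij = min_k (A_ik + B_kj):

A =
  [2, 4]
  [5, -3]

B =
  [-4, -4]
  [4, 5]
A ⊗ B =
  [-2, -2]
  [1, 1]

Apply the min-plus product entry-by-entry:
  C[0][0] = min over k of (A[0][0] + B[0][0] = 2 + -4 = -2, A[0][1] + B[1][0] = 4 + 4 = 8) = -2 (attained at k = 0)
  C[0][1] = min over k of (A[0][0] + B[0][1] = 2 + -4 = -2, A[0][1] + B[1][1] = 4 + 5 = 9) = -2 (attained at k = 0)
  C[1][0] = min over k of (A[1][0] + B[0][0] = 5 + -4 = 1, A[1][1] + B[1][0] = -3 + 4 = 1) = 1 (attained at k = 0)
  C[1][1] = min over k of (A[1][0] + B[0][1] = 5 + -4 = 1, A[1][1] + B[1][1] = -3 + 5 = 2) = 1 (attained at k = 0)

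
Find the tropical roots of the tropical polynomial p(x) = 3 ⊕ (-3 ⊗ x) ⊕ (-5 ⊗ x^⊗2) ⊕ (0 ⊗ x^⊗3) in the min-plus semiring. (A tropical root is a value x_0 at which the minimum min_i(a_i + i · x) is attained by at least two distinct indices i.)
Roots: {-5, 2, 6}

Each tropical root is a break point of the lower envelope of the lines y = a_i + i · x (there are 4 lines, with slopes 0, 1, ..., 3). Only the lines that attain the minimum somewhere contribute to roots; other lines are dominated. Here the surviving (envelope) indices are i = 3, i = 2, i = 1, i = 0.
Intersections between consecutive envelope lines give the roots: for adjacent envelope indices i < j the intersection is x = (a_i − a_j) / (j − i). Reading off the sorted break points: {-5, 2, 6}.
Verification: at each break x_0, at least two indices attain the minimum of min_i(a_i + i · x_0).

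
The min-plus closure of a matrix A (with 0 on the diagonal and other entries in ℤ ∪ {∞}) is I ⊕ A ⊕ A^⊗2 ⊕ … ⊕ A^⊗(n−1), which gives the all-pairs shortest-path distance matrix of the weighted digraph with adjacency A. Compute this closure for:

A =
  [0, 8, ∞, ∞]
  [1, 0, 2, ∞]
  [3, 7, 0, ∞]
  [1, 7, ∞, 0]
Closure =
  [0, 8, 10, ∞]
  [1, 0, 2, ∞]
  [3, 7, 0, ∞]
  [1, 7, 9, 0]

This is the Floyd-Warshall all-pairs shortest-path computation. For each intermediate vertex k = 0, 1, …, 3, update dist[i][j] ← min(dist[i][j], dist[i][k] + dist[k][j]). The final matrix gives, for each (i, j), the minimum total weight of any directed path from i to j (possibly empty when i = j).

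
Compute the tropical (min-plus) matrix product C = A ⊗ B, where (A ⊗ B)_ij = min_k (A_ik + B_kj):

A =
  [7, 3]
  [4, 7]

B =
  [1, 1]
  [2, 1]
A ⊗ B =
  [5, 4]
  [5, 5]

Apply the min-plus product entry-by-entry:
  C[0][0] = min over k of (A[0][0] + B[0][0] = 7 + 1 = 8, A[0][1] + B[1][0] = 3 + 2 = 5) = 5 (attained at k = 1)
  C[0][1] = min over k of (A[0][0] + B[0][1] = 7 + 1 = 8, A[0][1] + B[1][1] = 3 + 1 = 4) = 4 (attained at k = 1)
  C[1][0] = min over k of (A[1][0] + B[0][0] = 4 + 1 = 5, A[1][1] + B[1][0] = 7 + 2 = 9) = 5 (attained at k = 0)
  C[1][1] = min over k of (A[1][0] + B[0][1] = 4 + 1 = 5, A[1][1] + B[1][1] = 7 + 1 = 8) = 5 (attained at k = 0)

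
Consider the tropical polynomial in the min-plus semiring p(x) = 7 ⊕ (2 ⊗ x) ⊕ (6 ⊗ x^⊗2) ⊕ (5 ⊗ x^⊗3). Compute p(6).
p(6) = 7

A tropical monomial a ⊗ x^⊗i evaluates to a + i · x. Evaluating each term at x = 6:
  Term 0 contributes 7 + 0 · 6 = 7
  Term 1 contributes 2 + 1 · 6 = 8
  Term 2 contributes 6 + 2 · 6 = 18
  Term 3 contributes 5 + 3 · 6 = 23
p(6) = ⊕ of these = min[7, 8, 18, 23] = 7.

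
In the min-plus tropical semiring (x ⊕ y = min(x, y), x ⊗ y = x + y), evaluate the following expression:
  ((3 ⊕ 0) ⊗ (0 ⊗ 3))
((3 ⊕ 0) ⊗ (0 ⊗ 3)) = 3

Expand innermost to outermost. Recall ⊕ takes the minimum of its arguments and ⊗ takes their sum. Working out the expression ((3 ⊕ 0) ⊗ (0 ⊗ 3)) gives 3.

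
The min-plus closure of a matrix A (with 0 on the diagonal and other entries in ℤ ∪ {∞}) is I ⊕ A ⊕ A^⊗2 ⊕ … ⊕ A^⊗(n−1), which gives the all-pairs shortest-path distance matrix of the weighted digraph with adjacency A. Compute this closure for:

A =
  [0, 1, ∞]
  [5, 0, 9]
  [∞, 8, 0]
Closure =
  [0, 1, 10]
  [5, 0, 9]
  [13, 8, 0]

This is the Floyd-Warshall all-pairs shortest-path computation. For each intermediate vertex k = 0, 1, …, 2, update dist[i][j] ← min(dist[i][j], dist[i][k] + dist[k][j]). The final matrix gives, for each (i, j), the minimum total weight of any directed path from i to j (possibly empty when i = j).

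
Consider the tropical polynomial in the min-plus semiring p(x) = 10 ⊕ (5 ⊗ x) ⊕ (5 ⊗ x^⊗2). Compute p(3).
p(3) = 8

A tropical monomial a ⊗ x^⊗i evaluates to a + i · x. Evaluating each term at x = 3:
  Term 0 contributes 10 + 0 · 3 = 10
  Term 1 contributes 5 + 1 · 3 = 8
  Term 2 contributes 5 + 2 · 3 = 11
p(3) = ⊕ of these = min[10, 8, 11] = 8.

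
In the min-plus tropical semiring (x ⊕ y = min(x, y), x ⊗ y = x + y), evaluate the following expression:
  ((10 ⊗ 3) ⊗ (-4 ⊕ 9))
((10 ⊗ 3) ⊗ (-4 ⊕ 9)) = 9

Expand innermost to outermost. Recall ⊕ takes the minimum of its arguments and ⊗ takes their sum. Working out the expression ((10 ⊗ 3) ⊗ (-4 ⊕ 9)) gives 9.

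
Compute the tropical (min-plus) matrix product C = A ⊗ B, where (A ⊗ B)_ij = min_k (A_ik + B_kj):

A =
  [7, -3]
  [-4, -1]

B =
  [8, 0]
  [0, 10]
A ⊗ B =
  [-3, 7]
  [-1, -4]

Apply the min-plus product entry-by-entry:
  C[0][0] = min over k of (A[0][0] + B[0][0] = 7 + 8 = 15, A[0][1] + B[1][0] = -3 + 0 = -3) = -3 (attained at k = 1)
  C[0][1] = min over k of (A[0][0] + B[0][1] = 7 + 0 = 7, A[0][1] + B[1][1] = -3 + 10 = 7) = 7 (attained at k = 0)
  C[1][0] = min over k of (A[1][0] + B[0][0] = -4 + 8 = 4, A[1][1] + B[1][0] = -1 + 0 = -1) = -1 (attained at k = 1)
  C[1][1] = min over k of (A[1][0] + B[0][1] = -4 + 0 = -4, A[1][1] + B[1][1] = -1 + 10 = 9) = -4 (attained at k = 0)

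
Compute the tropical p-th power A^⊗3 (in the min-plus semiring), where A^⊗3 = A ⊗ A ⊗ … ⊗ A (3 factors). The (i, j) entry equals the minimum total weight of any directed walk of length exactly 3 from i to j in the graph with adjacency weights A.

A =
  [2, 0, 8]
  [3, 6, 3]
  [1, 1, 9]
A^⊗3 =
  [4, 3, 5]
  [6, 4, 6]
  [4, 3, 4]

Each entry (A^⊗3)_ij equals the minimum over all length-3 walks i = v_0 → v_1 → … → v_3 = j of Σ_t A[v_t][v_{t+1}]. For example, for (i, j) = (0, 2) we minimise over 9 possible intermediate vertex sequences; the minimum is 5, attained along the walk 0 → 0 → 1 → 2.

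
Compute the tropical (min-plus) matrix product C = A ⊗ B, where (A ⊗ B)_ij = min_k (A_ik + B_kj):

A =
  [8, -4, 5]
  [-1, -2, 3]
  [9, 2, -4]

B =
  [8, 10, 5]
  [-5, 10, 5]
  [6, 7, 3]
A ⊗ B =
  [-9, 6, 1]
  [-7, 8, 3]
  [-3, 3, -1]

Apply the min-plus product entry-by-entry:
  C[0][0] = min over k of (A[0][0] + B[0][0] = 8 + 8 = 16, A[0][1] + B[1][0] = -4 + -5 = -9, A[0][2] + B[2][0] = 5 + 6 = 11) = -9 (attained at k = 1)
  C[0][1] = min over k of (A[0][0] + B[0][1] = 8 + 10 = 18, A[0][1] + B[1][1] = -4 + 10 = 6, A[0][2] + B[2][1] = 5 + 7 = 12) = 6 (attained at k = 1)
  C[0][2] = min over k of (A[0][0] + B[0][2] = 8 + 5 = 13, A[0][1] + B[1][2] = -4 + 5 = 1, A[0][2] + B[2][2] = 5 + 3 = 8) = 1 (attained at k = 1)
  C[1][0] = min over k of (A[1][0] + B[0][0] = -1 + 8 = 7, A[1][1] + B[1][0] = -2 + -5 = -7, A[1][2] + B[2][0] = 3 + 6 = 9) = -7 (attained at k = 1)
  C[1][1] = min over k of (A[1][0] + B[0][1] = -1 + 10 = 9, A[1][1] + B[1][1] = -2 + 10 = 8, A[1][2] + B[2][1] = 3 + 7 = 10) = 8 (attained at k = 1)
  C[1][2] = min over k of (A[1][0] + B[0][2] = -1 + 5 = 4, A[1][1] + B[1][2] = -2 + 5 = 3, A[1][2] + B[2][2] = 3 + 3 = 6) = 3 (attained at k = 1)
  C[2][0] = min over k of (A[2][0] + B[0][0] = 9 + 8 = 17, A[2][1] + B[1][0] = 2 + -5 = -3, A[2][2] + B[2][0] = -4 + 6 = 2) = -3 (attained at k = 1)
  C[2][1] = min over k of (A[2][0] + B[0][1] = 9 + 10 = 19, A[2][1] + B[1][1] = 2 + 10 = 12, A[2][2] + B[2][1] = -4 + 7 = 3) = 3 (attained at k = 2)
  C[2][2] = min over k of (A[2][0] + B[0][2] = 9 + 5 = 14, A[2][1] + B[1][2] = 2 + 5 = 7, A[2][2] + B[2][2] = -4 + 3 = -1) = -1 (attained at k = 2)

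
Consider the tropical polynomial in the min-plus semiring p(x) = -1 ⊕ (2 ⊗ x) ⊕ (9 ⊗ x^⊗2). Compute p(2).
p(2) = -1

A tropical monomial a ⊗ x^⊗i evaluates to a + i · x. Evaluating each term at x = 2:
  Term 0 contributes -1 + 0 · 2 = -1
  Term 1 contributes 2 + 1 · 2 = 4
  Term 2 contributes 9 + 2 · 2 = 13
p(2) = ⊕ of these = min[-1, 4, 13] = -1.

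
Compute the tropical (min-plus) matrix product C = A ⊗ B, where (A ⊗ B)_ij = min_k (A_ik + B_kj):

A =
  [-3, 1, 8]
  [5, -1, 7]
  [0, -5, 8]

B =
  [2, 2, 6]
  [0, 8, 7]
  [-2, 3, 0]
A ⊗ B =
  [-1, -1, 3]
  [-1, 7, 6]
  [-5, 2, 2]

Apply the min-plus product entry-by-entry:
  C[0][0] = min over k of (A[0][0] + B[0][0] = -3 + 2 = -1, A[0][1] + B[1][0] = 1 + 0 = 1, A[0][2] + B[2][0] = 8 + -2 = 6) = -1 (attained at k = 0)
  C[0][1] = min over k of (A[0][0] + B[0][1] = -3 + 2 = -1, A[0][1] + B[1][1] = 1 + 8 = 9, A[0][2] + B[2][1] = 8 + 3 = 11) = -1 (attained at k = 0)
  C[0][2] = min over k of (A[0][0] + B[0][2] = -3 + 6 = 3, A[0][1] + B[1][2] = 1 + 7 = 8, A[0][2] + B[2][2] = 8 + 0 = 8) = 3 (attained at k = 0)
  C[1][0] = min over k of (A[1][0] + B[0][0] = 5 + 2 = 7, A[1][1] + B[1][0] = -1 + 0 = -1, A[1][2] + B[2][0] = 7 + -2 = 5) = -1 (attained at k = 1)
  C[1][1] = min over k of (A[1][0] + B[0][1] = 5 + 2 = 7, A[1][1] + B[1][1] = -1 + 8 = 7, A[1][2] + B[2][1] = 7 + 3 = 10) = 7 (attained at k = 0)
  C[1][2] = min over k of (A[1][0] + B[0][2] = 5 + 6 = 11, A[1][1] + B[1][2] = -1 + 7 = 6, A[1][2] + B[2][2] = 7 + 0 = 7) = 6 (attained at k = 1)
  C[2][0] = min over k of (A[2][0] + B[0][0] = 0 + 2 = 2, A[2][1] + B[1][0] = -5 + 0 = -5, A[2][2] + B[2][0] = 8 + -2 = 6) = -5 (attained at k = 1)
  C[2][1] = min over k of (A[2][0] + B[0][1] = 0 + 2 = 2, A[2][1] + B[1][1] = -5 + 8 = 3, A[2][2] + B[2][1] = 8 + 3 = 11) = 2 (attained at k = 0)
  C[2][2] = min over k of (A[2][0] + B[0][2] = 0 + 6 = 6, A[2][1] + B[1][2] = -5 + 7 = 2, A[2][2] + B[2][2] = 8 + 0 = 8) = 2 (attained at k = 1)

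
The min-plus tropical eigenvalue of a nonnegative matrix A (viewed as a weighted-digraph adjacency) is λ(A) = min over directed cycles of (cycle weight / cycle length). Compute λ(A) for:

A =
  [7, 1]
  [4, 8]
λ(A) = 5/2

Enumerate directed cycles and compute their means (weight / length). Sample:
  cycle 0 → 0: weight = 7, length = 1, mean = 7/1 ≈ 7.000
  cycle 1 → 1: weight = 8, length = 1, mean = 8/1 ≈ 8.000
  cycle 0 → 1 → 0: weight = 5, length = 2, mean = 5/2 ≈ 2.500
  cycle 1 → 0 → 1: weight = 5, length = 2, mean = 5/2 ≈ 2.500
Minimum mean = 2.500, attained e.g. along the cycle 0 → 1 → 0 with weight 5 and length 2. So λ(A) = 5/2 = 5/2.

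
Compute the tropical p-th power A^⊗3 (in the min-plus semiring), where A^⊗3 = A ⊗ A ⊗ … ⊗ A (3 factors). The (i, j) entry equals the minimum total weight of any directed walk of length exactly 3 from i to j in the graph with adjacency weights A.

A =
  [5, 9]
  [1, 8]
A^⊗3 =
  [15, 19]
  [11, 15]

Each entry (A^⊗3)_ij equals the minimum over all length-3 walks i = v_0 → v_1 → … → v_3 = j of Σ_t A[v_t][v_{t+1}]. For example, for (i, j) = (0, 1) we minimise over 4 possible intermediate vertex sequences; the minimum is 19, attained along the walk 0 → 0 → 0 → 1.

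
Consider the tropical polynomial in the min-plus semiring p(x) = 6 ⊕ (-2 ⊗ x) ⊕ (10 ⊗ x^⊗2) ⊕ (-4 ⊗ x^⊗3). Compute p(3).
p(3) = 1

A tropical monomial a ⊗ x^⊗i evaluates to a + i · x. Evaluating each term at x = 3:
  Term 0 contributes 6 + 0 · 3 = 6
  Term 1 contributes -2 + 1 · 3 = 1
  Term 2 contributes 10 + 2 · 3 = 16
  Term 3 contributes -4 + 3 · 3 = 5
p(3) = ⊕ of these = min[6, 1, 16, 5] = 1.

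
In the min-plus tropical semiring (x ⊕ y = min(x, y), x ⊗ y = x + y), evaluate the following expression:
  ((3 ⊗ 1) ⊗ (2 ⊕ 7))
((3 ⊗ 1) ⊗ (2 ⊕ 7)) = 6

Expand innermost to outermost. Recall ⊕ takes the minimum of its arguments and ⊗ takes their sum. Working out the expression ((3 ⊗ 1) ⊗ (2 ⊕ 7)) gives 6.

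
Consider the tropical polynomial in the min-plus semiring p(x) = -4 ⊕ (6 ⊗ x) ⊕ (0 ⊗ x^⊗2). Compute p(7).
p(7) = -4

A tropical monomial a ⊗ x^⊗i evaluates to a + i · x. Evaluating each term at x = 7:
  Term 0 contributes -4 + 0 · 7 = -4
  Term 1 contributes 6 + 1 · 7 = 13
  Term 2 contributes 0 + 2 · 7 = 14
p(7) = ⊕ of these = min[-4, 13, 14] = -4.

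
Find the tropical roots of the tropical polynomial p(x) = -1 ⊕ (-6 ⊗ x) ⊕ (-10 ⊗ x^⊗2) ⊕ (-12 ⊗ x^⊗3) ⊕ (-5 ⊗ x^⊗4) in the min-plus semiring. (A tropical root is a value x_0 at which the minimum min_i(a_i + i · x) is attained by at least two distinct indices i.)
Roots: {-7, 2, 4, 5}

Each tropical root is a break point of the lower envelope of the lines y = a_i + i · x (there are 5 lines, with slopes 0, 1, ..., 4). Only the lines that attain the minimum somewhere contribute to roots; other lines are dominated. Here the surviving (envelope) indices are i = 4, i = 3, i = 2, i = 1, i = 0.
Intersections between consecutive envelope lines give the roots: for adjacent envelope indices i < j the intersection is x = (a_i − a_j) / (j − i). Reading off the sorted break points: {-7, 2, 4, 5}.
Verification: at each break x_0, at least two indices attain the minimum of min_i(a_i + i · x_0).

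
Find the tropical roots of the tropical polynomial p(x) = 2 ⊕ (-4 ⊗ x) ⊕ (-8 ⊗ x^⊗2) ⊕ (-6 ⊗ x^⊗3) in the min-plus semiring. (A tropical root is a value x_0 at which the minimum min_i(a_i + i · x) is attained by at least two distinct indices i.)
Roots: {-2, 4, 6}

Each tropical root is a break point of the lower envelope of the lines y = a_i + i · x (there are 4 lines, with slopes 0, 1, ..., 3). Only the lines that attain the minimum somewhere contribute to roots; other lines are dominated. Here the surviving (envelope) indices are i = 3, i = 2, i = 1, i = 0.
Intersections between consecutive envelope lines give the roots: for adjacent envelope indices i < j the intersection is x = (a_i − a_j) / (j − i). Reading off the sorted break points: {-2, 4, 6}.
Verification: at each break x_0, at least two indices attain the minimum of min_i(a_i + i · x_0).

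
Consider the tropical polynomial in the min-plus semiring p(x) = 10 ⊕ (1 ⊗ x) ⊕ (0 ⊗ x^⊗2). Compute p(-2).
p(-2) = -4

A tropical monomial a ⊗ x^⊗i evaluates to a + i · x. Evaluating each term at x = -2:
  Term 0 contributes 10 + 0 · -2 = 10
  Term 1 contributes 1 + 1 · -2 = -1
  Term 2 contributes 0 + 2 · -2 = -4
p(-2) = ⊕ of these = min[10, -1, -4] = -4.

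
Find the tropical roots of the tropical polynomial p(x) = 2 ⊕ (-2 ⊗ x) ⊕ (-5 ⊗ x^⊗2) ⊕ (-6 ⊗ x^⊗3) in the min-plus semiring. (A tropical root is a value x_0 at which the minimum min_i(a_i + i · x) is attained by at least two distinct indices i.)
Roots: {1, 3, 4}

Each tropical root is a break point of the lower envelope of the lines y = a_i + i · x (there are 4 lines, with slopes 0, 1, ..., 3). Only the lines that attain the minimum somewhere contribute to roots; other lines are dominated. Here the surviving (envelope) indices are i = 3, i = 2, i = 1, i = 0.
Intersections between consecutive envelope lines give the roots: for adjacent envelope indices i < j the intersection is x = (a_i − a_j) / (j − i). Reading off the sorted break points: {1, 3, 4}.
Verification: at each break x_0, at least two indices attain the minimum of min_i(a_i + i · x_0).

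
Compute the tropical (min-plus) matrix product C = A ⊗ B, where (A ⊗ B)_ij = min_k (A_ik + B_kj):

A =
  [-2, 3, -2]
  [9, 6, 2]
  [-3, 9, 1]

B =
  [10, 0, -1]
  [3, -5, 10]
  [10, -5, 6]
A ⊗ B =
  [6, -7, -3]
  [9, -3, 8]
  [7, -4, -4]

Apply the min-plus product entry-by-entry:
  C[0][0] = min over k of (A[0][0] + B[0][0] = -2 + 10 = 8, A[0][1] + B[1][0] = 3 + 3 = 6, A[0][2] + B[2][0] = -2 + 10 = 8) = 6 (attained at k = 1)
  C[0][1] = min over k of (A[0][0] + B[0][1] = -2 + 0 = -2, A[0][1] + B[1][1] = 3 + -5 = -2, A[0][2] + B[2][1] = -2 + -5 = -7) = -7 (attained at k = 2)
  C[0][2] = min over k of (A[0][0] + B[0][2] = -2 + -1 = -3, A[0][1] + B[1][2] = 3 + 10 = 13, A[0][2] + B[2][2] = -2 + 6 = 4) = -3 (attained at k = 0)
  C[1][0] = min over k of (A[1][0] + B[0][0] = 9 + 10 = 19, A[1][1] + B[1][0] = 6 + 3 = 9, A[1][2] + B[2][0] = 2 + 10 = 12) = 9 (attained at k = 1)
  C[1][1] = min over k of (A[1][0] + B[0][1] = 9 + 0 = 9, A[1][1] + B[1][1] = 6 + -5 = 1, A[1][2] + B[2][1] = 2 + -5 = -3) = -3 (attained at k = 2)
  C[1][2] = min over k of (A[1][0] + B[0][2] = 9 + -1 = 8, A[1][1] + B[1][2] = 6 + 10 = 16, A[1][2] + B[2][2] = 2 + 6 = 8) = 8 (attained at k = 0)
  C[2][0] = min over k of (A[2][0] + B[0][0] = -3 + 10 = 7, A[2][1] + B[1][0] = 9 + 3 = 12, A[2][2] + B[2][0] = 1 + 10 = 11) = 7 (attained at k = 0)
  C[2][1] = min over k of (A[2][0] + B[0][1] = -3 + 0 = -3, A[2][1] + B[1][1] = 9 + -5 = 4, A[2][2] + B[2][1] = 1 + -5 = -4) = -4 (attained at k = 2)
  C[2][2] = min over k of (A[2][0] + B[0][2] = -3 + -1 = -4, A[2][1] + B[1][2] = 9 + 10 = 19, A[2][2] + B[2][2] = 1 + 6 = 7) = -4 (attained at k = 0)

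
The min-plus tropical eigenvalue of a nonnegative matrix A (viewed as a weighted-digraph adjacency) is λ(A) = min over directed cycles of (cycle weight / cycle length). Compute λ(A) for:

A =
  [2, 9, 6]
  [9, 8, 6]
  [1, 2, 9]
λ(A) = 2

Enumerate directed cycles and compute their means (weight / length). Sample:
  cycle 0 → 0: weight = 2, length = 1, mean = 2/1 ≈ 2.000
  cycle 1 → 1: weight = 8, length = 1, mean = 8/1 ≈ 8.000
  cycle 2 → 2: weight = 9, length = 1, mean = 9/1 ≈ 9.000
  cycle 0 → 1 → 0: weight = 18, length = 2, mean = 18/2 ≈ 9.000
  cycle 0 → 2 → 0: weight = 7, length = 2, mean = 7/2 ≈ 3.500
  cycle 1 → 0 → 1: weight = 18, length = 2, mean = 18/2 ≈ 9.000
Minimum mean = 2.000, attained e.g. along the cycle 0 → 0 with weight 2 and length 1. So λ(A) = 2/1 = 2.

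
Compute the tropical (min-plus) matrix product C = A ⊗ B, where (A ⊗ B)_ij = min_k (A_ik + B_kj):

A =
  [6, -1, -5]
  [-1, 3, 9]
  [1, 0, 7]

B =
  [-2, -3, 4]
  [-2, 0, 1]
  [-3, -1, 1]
A ⊗ B =
  [-8, -6, -4]
  [-3, -4, 3]
  [-2, -2, 1]

Apply the min-plus product entry-by-entry:
  C[0][0] = min over k of (A[0][0] + B[0][0] = 6 + -2 = 4, A[0][1] + B[1][0] = -1 + -2 = -3, A[0][2] + B[2][0] = -5 + -3 = -8) = -8 (attained at k = 2)
  C[0][1] = min over k of (A[0][0] + B[0][1] = 6 + -3 = 3, A[0][1] + B[1][1] = -1 + 0 = -1, A[0][2] + B[2][1] = -5 + -1 = -6) = -6 (attained at k = 2)
  C[0][2] = min over k of (A[0][0] + B[0][2] = 6 + 4 = 10, A[0][1] + B[1][2] = -1 + 1 = 0, A[0][2] + B[2][2] = -5 + 1 = -4) = -4 (attained at k = 2)
  C[1][0] = min over k of (A[1][0] + B[0][0] = -1 + -2 = -3, A[1][1] + B[1][0] = 3 + -2 = 1, A[1][2] + B[2][0] = 9 + -3 = 6) = -3 (attained at k = 0)
  C[1][1] = min over k of (A[1][0] + B[0][1] = -1 + -3 = -4, A[1][1] + B[1][1] = 3 + 0 = 3, A[1][2] + B[2][1] = 9 + -1 = 8) = -4 (attained at k = 0)
  C[1][2] = min over k of (A[1][0] + B[0][2] = -1 + 4 = 3, A[1][1] + B[1][2] = 3 + 1 = 4, A[1][2] + B[2][2] = 9 + 1 = 10) = 3 (attained at k = 0)
  C[2][0] = min over k of (A[2][0] + B[0][0] = 1 + -2 = -1, A[2][1] + B[1][0] = 0 + -2 = -2, A[2][2] + B[2][0] = 7 + -3 = 4) = -2 (attained at k = 1)
  C[2][1] = min over k of (A[2][0] + B[0][1] = 1 + -3 = -2, A[2][1] + B[1][1] = 0 + 0 = 0, A[2][2] + B[2][1] = 7 + -1 = 6) = -2 (attained at k = 0)
  C[2][2] = min over k of (A[2][0] + B[0][2] = 1 + 4 = 5, A[2][1] + B[1][2] = 0 + 1 = 1, A[2][2] + B[2][2] = 7 + 1 = 8) = 1 (attained at k = 1)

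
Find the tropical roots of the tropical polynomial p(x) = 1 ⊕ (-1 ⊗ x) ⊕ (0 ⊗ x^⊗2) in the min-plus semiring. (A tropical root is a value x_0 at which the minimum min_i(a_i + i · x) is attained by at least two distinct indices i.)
Roots: {-1, 2}

Each tropical root is a break point of the lower envelope of the lines y = a_i + i · x (there are 3 lines, with slopes 0, 1, ..., 2). Only the lines that attain the minimum somewhere contribute to roots; other lines are dominated. Here the surviving (envelope) indices are i = 2, i = 1, i = 0.
Intersections between consecutive envelope lines give the roots: for adjacent envelope indices i < j the intersection is x = (a_i − a_j) / (j − i). Reading off the sorted break points: {-1, 2}.
Verification: at each break x_0, at least two indices attain the minimum of min_i(a_i + i · x_0).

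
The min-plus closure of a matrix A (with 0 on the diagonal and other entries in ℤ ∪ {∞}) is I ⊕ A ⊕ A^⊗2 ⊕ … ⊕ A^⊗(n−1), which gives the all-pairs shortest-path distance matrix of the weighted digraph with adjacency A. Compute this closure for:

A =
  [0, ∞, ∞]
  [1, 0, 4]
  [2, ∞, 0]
Closure =
  [0, ∞, ∞]
  [1, 0, 4]
  [2, ∞, 0]

This is the Floyd-Warshall all-pairs shortest-path computation. For each intermediate vertex k = 0, 1, …, 2, update dist[i][j] ← min(dist[i][j], dist[i][k] + dist[k][j]). The final matrix gives, for each (i, j), the minimum total weight of any directed path from i to j (possibly empty when i = j).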